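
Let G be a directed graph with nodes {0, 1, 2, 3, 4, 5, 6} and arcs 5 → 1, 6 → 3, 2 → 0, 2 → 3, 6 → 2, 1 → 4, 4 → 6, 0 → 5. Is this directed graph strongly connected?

There is no directed path from 3 to 0, so the graph is not strongly connected.

No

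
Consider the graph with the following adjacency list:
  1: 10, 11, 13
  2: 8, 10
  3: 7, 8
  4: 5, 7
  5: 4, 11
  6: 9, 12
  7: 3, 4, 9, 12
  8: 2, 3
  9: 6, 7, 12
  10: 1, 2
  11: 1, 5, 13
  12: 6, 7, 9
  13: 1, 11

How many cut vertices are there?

1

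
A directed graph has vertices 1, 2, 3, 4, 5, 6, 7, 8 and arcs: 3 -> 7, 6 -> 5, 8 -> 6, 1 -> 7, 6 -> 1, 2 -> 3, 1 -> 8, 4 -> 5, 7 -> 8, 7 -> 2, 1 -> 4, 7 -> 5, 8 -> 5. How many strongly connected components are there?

3

{1, 2, 3, 6, 7, 8} are all mutually reachable — one SCC of size 6.
{5} is an SCC by itself.
{4} is an SCC by itself.
That gives 3 strongly connected components.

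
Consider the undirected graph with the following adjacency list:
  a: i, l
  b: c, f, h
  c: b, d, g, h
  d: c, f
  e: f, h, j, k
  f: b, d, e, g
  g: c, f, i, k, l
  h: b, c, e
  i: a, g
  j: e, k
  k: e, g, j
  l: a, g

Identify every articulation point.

g

Removing g increases the component count from 1 to 2, so g is a cut vertex.
By contrast removing h leaves 1 component; it is not a cut vertex. No other vertex is a cut vertex either.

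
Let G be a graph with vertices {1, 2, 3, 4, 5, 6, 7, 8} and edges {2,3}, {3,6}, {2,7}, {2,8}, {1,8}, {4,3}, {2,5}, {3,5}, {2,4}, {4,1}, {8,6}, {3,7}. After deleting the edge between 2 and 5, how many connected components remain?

2 and 5 are still connected via 2-3-5, so the component count stays at 1.

1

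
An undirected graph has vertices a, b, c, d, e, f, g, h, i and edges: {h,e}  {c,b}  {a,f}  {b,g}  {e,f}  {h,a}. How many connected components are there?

4

i is isolated — a component by itself.
d is isolated — a component by itself.
Starting from b we can reach b, c, g. That is one component of size 3.
Starting from a we can reach a, e, f, h. That is one component of size 4.
Total: 4 components.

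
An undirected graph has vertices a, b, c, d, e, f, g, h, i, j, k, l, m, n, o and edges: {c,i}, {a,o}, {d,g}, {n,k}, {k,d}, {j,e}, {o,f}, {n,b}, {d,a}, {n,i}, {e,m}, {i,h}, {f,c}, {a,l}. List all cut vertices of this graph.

Removing a increases the component count from 2 to 3, so a is a cut vertex.
Removing d increases the component count from 2 to 3, so d is a cut vertex.
Removing e increases the component count from 2 to 3, so e is a cut vertex.
Likewise i, n are cut vertices.
By contrast removing o leaves 2 components; it is not a cut vertex. No other vertex is a cut vertex either.

a, d, e, i, n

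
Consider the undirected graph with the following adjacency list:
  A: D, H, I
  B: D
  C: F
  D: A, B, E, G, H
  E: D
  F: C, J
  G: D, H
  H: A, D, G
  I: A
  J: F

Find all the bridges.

The edges on the cycle D-A-H-G-D are not bridges since each lies on that cycle.
But removing I-A disconnects I from A; removing E-D disconnects E from D; removing F-C disconnects F from C; removing D-B disconnects D from B — these are bridges.
In total 5 edges are bridges.

A-I, B-D, C-F, D-E, F-J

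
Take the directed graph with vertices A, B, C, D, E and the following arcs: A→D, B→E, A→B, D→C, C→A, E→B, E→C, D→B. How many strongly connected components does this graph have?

1

{A, B, C, D, E} are all mutually reachable — one SCC of size 5.
That gives 1 strongly connected component.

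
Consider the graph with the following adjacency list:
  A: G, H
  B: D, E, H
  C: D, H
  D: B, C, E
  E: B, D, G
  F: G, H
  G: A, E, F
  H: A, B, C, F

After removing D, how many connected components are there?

1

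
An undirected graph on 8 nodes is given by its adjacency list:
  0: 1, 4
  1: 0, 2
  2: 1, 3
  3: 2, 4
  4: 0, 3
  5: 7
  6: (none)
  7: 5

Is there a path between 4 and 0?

Yes

From 4 we can reach 0, 1, 2, 3, 4, which includes 0.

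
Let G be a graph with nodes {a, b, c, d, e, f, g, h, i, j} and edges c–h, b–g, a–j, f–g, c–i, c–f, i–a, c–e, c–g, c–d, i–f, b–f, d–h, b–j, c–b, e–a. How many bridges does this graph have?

The edges on the cycle c-d-h-c are not bridges since each lies on that cycle.
Every edge lies on some cycle, so there are no bridges.

0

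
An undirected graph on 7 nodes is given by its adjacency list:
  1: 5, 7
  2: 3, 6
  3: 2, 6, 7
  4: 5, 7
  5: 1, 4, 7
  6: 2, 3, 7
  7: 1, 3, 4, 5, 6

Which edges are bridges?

The edges on the cycle 7-4-5-7 are not bridges since each lies on that cycle.
Every edge lies on some cycle, so there are no bridges.

none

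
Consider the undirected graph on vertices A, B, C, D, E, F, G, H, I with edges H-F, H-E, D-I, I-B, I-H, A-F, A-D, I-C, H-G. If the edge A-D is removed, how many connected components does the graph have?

1

A and D are still connected via A-F-H-I-D, so the component count stays at 1.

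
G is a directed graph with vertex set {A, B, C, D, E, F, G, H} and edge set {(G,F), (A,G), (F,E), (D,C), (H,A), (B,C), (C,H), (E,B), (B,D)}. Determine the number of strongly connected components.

1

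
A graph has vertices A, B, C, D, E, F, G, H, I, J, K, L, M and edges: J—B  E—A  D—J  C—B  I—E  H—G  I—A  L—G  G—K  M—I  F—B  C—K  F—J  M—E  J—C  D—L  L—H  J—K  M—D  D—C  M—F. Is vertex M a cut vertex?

Deleting M raises the number of components from 1 to 2, so M is a cut vertex.

Yes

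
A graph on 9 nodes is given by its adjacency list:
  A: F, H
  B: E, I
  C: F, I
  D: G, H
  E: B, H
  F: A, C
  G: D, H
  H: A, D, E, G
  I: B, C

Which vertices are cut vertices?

Removing H increases the component count from 1 to 2, so H is a cut vertex.
By contrast removing E leaves 1 component; it is not a cut vertex. No other vertex is a cut vertex either.

H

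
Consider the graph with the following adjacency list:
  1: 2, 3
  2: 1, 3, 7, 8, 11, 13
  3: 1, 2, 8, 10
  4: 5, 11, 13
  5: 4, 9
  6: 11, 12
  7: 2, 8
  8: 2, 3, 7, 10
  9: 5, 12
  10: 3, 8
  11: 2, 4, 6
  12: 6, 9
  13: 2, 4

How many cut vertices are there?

Removing 2 increases the component count from 1 to 2, so 2 is a cut vertex.
By contrast removing 7 leaves 1 component; it is not a cut vertex. No other vertex is a cut vertex either.

1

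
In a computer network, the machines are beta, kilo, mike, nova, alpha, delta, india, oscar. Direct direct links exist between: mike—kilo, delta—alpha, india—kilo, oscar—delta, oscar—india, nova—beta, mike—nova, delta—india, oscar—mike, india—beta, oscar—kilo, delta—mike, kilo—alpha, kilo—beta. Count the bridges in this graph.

The edges on the cycle oscar-delta-india-oscar are not bridges since each lies on that cycle.
Every edge lies on some cycle, so there are no bridges.

0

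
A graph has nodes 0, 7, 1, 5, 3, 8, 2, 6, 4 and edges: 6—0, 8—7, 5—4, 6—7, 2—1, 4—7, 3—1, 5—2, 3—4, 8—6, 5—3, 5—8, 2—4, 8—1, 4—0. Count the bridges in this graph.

The edges on the cycle 5-8-6-0-4-5 are not bridges since each lies on that cycle.
Every edge lies on some cycle, so there are no bridges.

0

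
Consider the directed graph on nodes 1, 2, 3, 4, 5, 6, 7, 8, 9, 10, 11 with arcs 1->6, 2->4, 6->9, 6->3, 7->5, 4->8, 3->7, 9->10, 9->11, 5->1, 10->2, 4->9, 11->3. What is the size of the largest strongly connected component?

10

{1, 2, 3, 4, 5, 6, 7, 9, 10, 11} are all mutually reachable — one SCC of size 10.
{8} is an SCC by itself.
The largest has 10 vertices.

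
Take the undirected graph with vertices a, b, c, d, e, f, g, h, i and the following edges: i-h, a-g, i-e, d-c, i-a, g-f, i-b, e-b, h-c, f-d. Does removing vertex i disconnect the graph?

Yes

Deleting i raises the number of components from 1 to 2, so i is a cut vertex.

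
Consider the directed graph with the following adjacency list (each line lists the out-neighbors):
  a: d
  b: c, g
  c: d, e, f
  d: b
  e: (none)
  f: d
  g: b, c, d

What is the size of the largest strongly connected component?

5

{b, c, d, f, g} are all mutually reachable — one SCC of size 5.
{e} is an SCC by itself.
{a} is an SCC by itself.
The largest has 5 vertices.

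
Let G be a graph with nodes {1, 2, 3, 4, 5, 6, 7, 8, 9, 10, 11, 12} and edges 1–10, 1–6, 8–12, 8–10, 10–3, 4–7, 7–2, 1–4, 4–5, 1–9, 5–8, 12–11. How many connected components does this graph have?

Starting from 1 we can reach 1, 2, 3, 4, 5, 6, 7, 8, 9, 10, 11, 12. That is one component of size 12.
Total: 1 component.

1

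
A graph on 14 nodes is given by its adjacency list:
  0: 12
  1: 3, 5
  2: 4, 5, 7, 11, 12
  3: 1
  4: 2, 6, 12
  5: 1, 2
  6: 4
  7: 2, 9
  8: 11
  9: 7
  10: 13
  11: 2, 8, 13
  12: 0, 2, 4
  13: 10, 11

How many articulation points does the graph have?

8

Removing 1 increases the component count from 1 to 2, so 1 is a cut vertex.
Removing 2 increases the component count from 1 to 4, so 2 is a cut vertex.
Removing 4 increases the component count from 1 to 2, so 4 is a cut vertex.
Likewise 5, 7, 11, 12, 13 are cut vertices.
By contrast removing 9 leaves 1 component; it is not a cut vertex. No other vertex is a cut vertex either.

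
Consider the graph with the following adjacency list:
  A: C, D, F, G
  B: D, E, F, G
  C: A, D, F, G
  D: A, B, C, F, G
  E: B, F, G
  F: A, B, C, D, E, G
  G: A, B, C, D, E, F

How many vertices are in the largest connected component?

7

Starting from A we can reach A, B, C, D, E, F, G. That is one component of size 7.
The largest has 7 vertices.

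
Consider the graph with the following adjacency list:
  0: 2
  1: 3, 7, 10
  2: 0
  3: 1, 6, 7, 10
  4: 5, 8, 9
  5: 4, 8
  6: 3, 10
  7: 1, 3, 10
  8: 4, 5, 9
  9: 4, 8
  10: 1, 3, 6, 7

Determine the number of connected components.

3

Starting from 0 we can reach 0, 2. That is one component of size 2.
Starting from 4 we can reach 4, 5, 8, 9. That is one component of size 4.
Starting from 1 we can reach 1, 3, 6, 7, 10. That is one component of size 5.
Total: 3 components.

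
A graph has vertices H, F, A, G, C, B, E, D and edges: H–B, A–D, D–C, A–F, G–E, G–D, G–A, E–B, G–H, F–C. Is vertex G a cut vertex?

Deleting G raises the number of components from 1 to 2, so G is a cut vertex.

Yes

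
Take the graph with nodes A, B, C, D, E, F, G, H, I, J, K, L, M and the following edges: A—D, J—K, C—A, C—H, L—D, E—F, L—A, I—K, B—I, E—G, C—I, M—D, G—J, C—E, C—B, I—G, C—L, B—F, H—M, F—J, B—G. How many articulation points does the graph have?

Removing C increases the component count from 1 to 2, so C is a cut vertex.
By contrast removing M leaves 1 component; it is not a cut vertex. No other vertex is a cut vertex either.

1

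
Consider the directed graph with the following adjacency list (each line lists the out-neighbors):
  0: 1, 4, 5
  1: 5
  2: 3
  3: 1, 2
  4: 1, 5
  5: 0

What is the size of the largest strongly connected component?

4

{0, 1, 4, 5} are all mutually reachable — one SCC of size 4.
{2, 3} are all mutually reachable — one SCC of size 2.
The largest has 4 vertices.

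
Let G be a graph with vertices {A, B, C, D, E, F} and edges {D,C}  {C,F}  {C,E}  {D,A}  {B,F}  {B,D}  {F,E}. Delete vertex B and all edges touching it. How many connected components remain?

With B gone, the remaining components are: {A, C, D, E, F}.
That is 1 component.

1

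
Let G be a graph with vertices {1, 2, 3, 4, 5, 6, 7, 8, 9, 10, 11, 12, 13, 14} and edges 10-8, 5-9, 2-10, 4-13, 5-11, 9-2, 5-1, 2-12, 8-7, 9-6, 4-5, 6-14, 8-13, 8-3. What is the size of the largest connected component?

14

Starting from 1 we can reach 1, 2, 3, 4, 5, 6, 7, 8, 9, 10, 11, 12, 13, 14. That is one component of size 14.
The largest has 14 vertices.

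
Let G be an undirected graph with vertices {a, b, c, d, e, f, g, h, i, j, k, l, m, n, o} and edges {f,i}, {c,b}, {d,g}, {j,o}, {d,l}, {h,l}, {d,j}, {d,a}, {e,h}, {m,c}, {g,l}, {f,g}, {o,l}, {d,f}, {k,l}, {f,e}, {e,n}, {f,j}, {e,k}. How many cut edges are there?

5

The edges on the cycle f-g-l-h-e-f are not bridges since each lies on that cycle.
But removing e-n disconnects e from n; removing i-f disconnects i from f; removing d-a disconnects d from a; removing c-b disconnects c from b — these are bridges.
In total 5 edges are bridges.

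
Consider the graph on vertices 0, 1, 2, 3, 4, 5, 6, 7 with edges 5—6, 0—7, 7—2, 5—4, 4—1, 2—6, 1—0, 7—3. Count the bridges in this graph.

1

The edges on the cycle 5-4-1-0-7-2-6-5 are not bridges since each lies on that cycle.
But removing 7—3 disconnects 7 from 3 — this is a bridge.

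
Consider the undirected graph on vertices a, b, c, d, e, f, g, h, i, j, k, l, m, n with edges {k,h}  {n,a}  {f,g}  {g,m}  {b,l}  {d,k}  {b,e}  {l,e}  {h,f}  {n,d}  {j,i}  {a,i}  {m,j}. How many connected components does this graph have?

3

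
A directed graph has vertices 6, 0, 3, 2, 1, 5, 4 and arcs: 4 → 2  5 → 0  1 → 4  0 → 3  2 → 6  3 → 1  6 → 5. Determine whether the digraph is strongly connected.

Yes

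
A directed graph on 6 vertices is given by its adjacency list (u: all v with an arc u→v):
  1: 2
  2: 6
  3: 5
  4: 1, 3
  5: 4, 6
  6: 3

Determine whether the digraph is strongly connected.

Yes

From 2 we can reach every vertex (1, 2, 3, 4, 5, 6), and every vertex can reach 2 (1, 2, 3, 4, 5, 6). So the whole graph is one strongly connected component.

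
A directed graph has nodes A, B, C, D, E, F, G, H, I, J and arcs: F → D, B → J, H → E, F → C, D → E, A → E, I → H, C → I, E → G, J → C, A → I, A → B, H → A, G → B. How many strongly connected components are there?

{A, B, C, E, G, H, I, J} are all mutually reachable — one SCC of size 8.
{D} is an SCC by itself.
{F} is an SCC by itself.
That gives 3 strongly connected components.

3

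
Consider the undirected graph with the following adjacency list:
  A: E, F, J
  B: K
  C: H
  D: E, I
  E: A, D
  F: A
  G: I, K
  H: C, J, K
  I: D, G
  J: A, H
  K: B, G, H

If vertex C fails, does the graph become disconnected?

No

Deleting C leaves 1 component (was 1), so C is not a cut vertex.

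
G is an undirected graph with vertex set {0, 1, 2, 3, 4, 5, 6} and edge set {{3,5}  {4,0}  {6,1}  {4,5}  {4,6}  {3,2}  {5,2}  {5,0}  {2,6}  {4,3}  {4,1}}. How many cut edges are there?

The edges on the cycle 4-3-5-4 are not bridges since each lies on that cycle.
Every edge lies on some cycle, so there are no bridges.

0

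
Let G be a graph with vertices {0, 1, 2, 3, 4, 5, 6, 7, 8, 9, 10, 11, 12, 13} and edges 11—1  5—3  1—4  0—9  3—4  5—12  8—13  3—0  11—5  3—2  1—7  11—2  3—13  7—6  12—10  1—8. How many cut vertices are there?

6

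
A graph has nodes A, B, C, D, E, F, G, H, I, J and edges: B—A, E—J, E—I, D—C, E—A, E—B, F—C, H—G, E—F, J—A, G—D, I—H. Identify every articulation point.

E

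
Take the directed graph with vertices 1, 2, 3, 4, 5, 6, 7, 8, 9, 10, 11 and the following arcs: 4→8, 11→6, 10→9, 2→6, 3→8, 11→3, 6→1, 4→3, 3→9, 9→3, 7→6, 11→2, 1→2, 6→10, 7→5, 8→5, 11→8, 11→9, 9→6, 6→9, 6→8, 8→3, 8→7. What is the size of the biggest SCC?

{1, 2, 3, 6, 7, 8, 9, 10} are all mutually reachable — one SCC of size 8.
{5} is an SCC by itself.
{11} is an SCC by itself.
{4} is an SCC by itself.
The largest has 8 vertices.

8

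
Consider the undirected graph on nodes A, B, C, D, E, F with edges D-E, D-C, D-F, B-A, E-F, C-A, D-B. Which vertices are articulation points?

D

Removing D increases the component count from 1 to 2, so D is a cut vertex.
By contrast removing E leaves 1 component; it is not a cut vertex. No other vertex is a cut vertex either.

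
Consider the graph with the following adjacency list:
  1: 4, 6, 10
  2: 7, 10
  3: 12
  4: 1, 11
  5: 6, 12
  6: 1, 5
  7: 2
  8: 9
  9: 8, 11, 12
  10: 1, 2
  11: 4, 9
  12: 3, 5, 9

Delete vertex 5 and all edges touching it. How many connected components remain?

With 5 gone, the remaining components are: {1, 2, 3, 4, 6, 7, 8, 9, 10, 11, 12}.
That is 1 component.

1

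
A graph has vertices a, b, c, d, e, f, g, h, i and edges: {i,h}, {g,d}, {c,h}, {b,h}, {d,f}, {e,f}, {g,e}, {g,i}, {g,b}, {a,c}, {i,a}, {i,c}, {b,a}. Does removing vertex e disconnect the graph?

Deleting e leaves 1 component (was 1) (its neighbors f, g remain connected to each other), so e is not a cut vertex.

No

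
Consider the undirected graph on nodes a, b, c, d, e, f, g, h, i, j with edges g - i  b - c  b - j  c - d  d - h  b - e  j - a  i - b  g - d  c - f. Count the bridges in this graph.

The edges on the cycle g-i-b-c-d-g are not bridges since each lies on that cycle.
But removing j - b disconnects j from b; removing j - a disconnects j from a; removing c - f disconnects c from f; removing b - e disconnects b from e — these are bridges.
In total 5 edges are bridges.

5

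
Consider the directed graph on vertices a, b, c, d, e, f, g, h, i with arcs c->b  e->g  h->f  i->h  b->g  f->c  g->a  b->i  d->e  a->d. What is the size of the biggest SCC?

5

{b, c, f, h, i} are all mutually reachable — one SCC of size 5.
{a, d, e, g} are all mutually reachable — one SCC of size 4.
The largest has 5 vertices.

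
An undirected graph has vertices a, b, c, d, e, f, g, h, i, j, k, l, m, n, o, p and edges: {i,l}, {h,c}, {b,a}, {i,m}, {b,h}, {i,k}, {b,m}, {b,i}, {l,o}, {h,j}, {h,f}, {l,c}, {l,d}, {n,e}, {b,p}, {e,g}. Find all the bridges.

The edges on the cycle b-i-l-c-h-b are not bridges since each lies on that cycle.
But removing i - k disconnects i from k; removing a - b disconnects a from b; removing n - e disconnects n from e; removing h - f disconnects h from f — these are bridges.
In total 9 edges are bridges.

a-b, b-p, d-l, e-g, e-n, f-h, h-j, i-k, l-o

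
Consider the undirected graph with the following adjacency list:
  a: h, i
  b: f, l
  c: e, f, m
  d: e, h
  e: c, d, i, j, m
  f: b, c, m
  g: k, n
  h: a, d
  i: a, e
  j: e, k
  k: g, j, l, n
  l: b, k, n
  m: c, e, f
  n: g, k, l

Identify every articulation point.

e

Removing e increases the component count from 1 to 2, so e is a cut vertex.
By contrast removing n leaves 1 component; it is not a cut vertex. No other vertex is a cut vertex either.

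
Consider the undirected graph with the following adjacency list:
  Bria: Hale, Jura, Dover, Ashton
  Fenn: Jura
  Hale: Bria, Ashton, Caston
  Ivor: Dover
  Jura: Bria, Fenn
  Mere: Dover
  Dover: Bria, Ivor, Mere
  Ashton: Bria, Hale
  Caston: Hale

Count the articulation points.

Removing Bria increases the component count from 1 to 3, so Bria is a cut vertex.
Removing Hale increases the component count from 1 to 2, so Hale is a cut vertex.
Removing Jura increases the component count from 1 to 2, so Jura is a cut vertex.
Likewise Dover is a cut vertex.
By contrast removing Caston leaves 1 component; it is not a cut vertex. No other vertex is a cut vertex either.

4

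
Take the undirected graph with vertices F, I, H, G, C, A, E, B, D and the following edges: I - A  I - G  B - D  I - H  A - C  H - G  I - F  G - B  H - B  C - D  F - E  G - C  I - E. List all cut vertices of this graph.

Removing I increases the component count from 1 to 2, so I is a cut vertex.
By contrast removing D leaves 1 component; it is not a cut vertex. No other vertex is a cut vertex either.

I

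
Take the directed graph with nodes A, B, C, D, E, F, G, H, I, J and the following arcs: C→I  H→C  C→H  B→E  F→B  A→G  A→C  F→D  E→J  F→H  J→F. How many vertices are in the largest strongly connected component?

{B, E, F, J} are all mutually reachable — one SCC of size 4.
{C, H} are all mutually reachable — one SCC of size 2.
{A} is an SCC by itself.
{I} is an SCC by itself.
{G} is an SCC by itself.
(and 1 more singleton SCC)
The largest has 4 vertices.

4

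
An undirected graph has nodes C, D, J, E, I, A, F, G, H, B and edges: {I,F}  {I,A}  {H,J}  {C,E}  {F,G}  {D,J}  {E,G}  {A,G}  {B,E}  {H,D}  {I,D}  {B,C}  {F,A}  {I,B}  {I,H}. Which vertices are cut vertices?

Removing I increases the component count from 1 to 2, so I is a cut vertex.
By contrast removing A leaves 1 component; it is not a cut vertex. No other vertex is a cut vertex either.

I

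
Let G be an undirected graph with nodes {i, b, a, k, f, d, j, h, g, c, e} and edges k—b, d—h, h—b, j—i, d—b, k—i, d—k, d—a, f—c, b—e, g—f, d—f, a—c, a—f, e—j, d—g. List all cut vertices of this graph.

d

Removing d increases the component count from 1 to 2, so d is a cut vertex.
By contrast removing j leaves 1 component; it is not a cut vertex. No other vertex is a cut vertex either.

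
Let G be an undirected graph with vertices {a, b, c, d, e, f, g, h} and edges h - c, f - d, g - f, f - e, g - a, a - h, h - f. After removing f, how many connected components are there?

4

With f gone, the remaining components are: {b}; {d}; {e}; {a, c, g, h}.
That is 4 components.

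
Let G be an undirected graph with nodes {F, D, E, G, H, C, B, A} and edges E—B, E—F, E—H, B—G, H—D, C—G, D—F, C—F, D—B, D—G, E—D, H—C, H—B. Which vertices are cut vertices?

Removing F, for instance, still leaves 2 components. No single vertex removal increases the component count — the graph has no articulation points.

none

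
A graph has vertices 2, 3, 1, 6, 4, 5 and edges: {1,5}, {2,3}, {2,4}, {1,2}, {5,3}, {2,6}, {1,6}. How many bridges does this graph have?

The edges on the cycle 1-2-6-1 are not bridges since each lies on that cycle.
But removing 4–2 disconnects 4 from 2 — this is a bridge.

1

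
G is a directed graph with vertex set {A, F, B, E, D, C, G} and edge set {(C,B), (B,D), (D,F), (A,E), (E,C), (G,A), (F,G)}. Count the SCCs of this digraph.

{A, B, C, D, E, F, G} are all mutually reachable — one SCC of size 7.
That gives 1 strongly connected component.

1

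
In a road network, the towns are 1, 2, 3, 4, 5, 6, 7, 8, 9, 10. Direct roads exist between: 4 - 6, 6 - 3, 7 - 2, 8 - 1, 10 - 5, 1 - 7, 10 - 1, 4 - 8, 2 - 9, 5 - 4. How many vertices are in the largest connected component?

10

Starting from 1 we can reach 1, 2, 3, 4, 5, 6, 7, 8, 9, 10. That is one component of size 10.
The largest has 10 vertices.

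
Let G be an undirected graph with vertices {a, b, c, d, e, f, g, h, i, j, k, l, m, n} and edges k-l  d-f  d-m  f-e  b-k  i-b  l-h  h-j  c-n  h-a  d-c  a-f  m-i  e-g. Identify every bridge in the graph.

The edges on the cycle d-m-i-b-k-l-h-a-f-d are not bridges since each lies on that cycle.
But removing e-g disconnects e from g; removing f-e disconnects f from e; removing c-n disconnects c from n; removing j-h disconnects j from h — these are bridges.
In total 5 edges are bridges.

c-d, c-n, e-f, e-g, h-j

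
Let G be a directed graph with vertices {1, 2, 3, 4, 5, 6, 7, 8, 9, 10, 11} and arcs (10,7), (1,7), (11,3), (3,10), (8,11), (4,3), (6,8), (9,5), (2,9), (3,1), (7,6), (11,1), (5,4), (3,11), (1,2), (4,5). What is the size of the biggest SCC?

11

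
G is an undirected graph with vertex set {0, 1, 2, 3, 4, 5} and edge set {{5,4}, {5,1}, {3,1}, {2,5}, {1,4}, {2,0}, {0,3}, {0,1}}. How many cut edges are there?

0

The edges on the cycle 2-0-3-1-5-2 are not bridges since each lies on that cycle.
Every edge lies on some cycle, so there are no bridges.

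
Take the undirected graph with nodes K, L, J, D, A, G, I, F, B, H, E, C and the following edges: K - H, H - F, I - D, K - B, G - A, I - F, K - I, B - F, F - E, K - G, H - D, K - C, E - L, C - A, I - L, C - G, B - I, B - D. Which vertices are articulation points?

Removing K increases the component count from 2 to 3, so K is a cut vertex.
By contrast removing F leaves 2 components; it is not a cut vertex. No other vertex is a cut vertex either.

K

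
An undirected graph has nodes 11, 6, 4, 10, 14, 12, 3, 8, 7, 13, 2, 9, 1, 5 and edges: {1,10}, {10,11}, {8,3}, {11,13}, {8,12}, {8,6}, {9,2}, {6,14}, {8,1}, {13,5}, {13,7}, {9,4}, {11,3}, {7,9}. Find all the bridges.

11-13, 12-8, 13-5, 13-7, 14-6, 2-9, 4-9, 6-8, 7-9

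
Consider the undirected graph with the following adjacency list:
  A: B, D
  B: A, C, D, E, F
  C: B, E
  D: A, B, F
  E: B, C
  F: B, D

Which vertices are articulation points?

Removing B increases the component count from 1 to 2, so B is a cut vertex.
By contrast removing A leaves 1 component; it is not a cut vertex. No other vertex is a cut vertex either.

B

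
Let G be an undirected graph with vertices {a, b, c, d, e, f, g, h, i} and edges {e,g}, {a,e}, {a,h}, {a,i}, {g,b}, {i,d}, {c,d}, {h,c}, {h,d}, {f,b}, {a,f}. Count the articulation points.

1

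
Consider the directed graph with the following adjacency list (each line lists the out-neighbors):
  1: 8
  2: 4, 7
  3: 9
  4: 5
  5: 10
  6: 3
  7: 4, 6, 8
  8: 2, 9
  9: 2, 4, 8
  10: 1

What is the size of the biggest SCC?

10

{1, 2, 3, 4, 5, 6, 7, 8, 9, 10} are all mutually reachable — one SCC of size 10.
The largest has 10 vertices.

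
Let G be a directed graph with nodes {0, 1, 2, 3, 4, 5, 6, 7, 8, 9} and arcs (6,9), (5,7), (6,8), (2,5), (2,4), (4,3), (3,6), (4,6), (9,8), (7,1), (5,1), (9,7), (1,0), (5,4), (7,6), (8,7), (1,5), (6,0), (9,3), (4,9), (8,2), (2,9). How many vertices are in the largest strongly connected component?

{1, 2, 3, 4, 5, 6, 7, 8, 9} are all mutually reachable — one SCC of size 9.
{0} is an SCC by itself.
The largest has 9 vertices.

9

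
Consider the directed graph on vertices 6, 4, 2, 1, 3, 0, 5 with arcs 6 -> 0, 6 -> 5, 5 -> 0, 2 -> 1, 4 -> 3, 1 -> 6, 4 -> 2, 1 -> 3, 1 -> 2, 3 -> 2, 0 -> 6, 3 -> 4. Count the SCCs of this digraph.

2

{1, 2, 3, 4} are all mutually reachable — one SCC of size 4.
{0, 5, 6} are all mutually reachable — one SCC of size 3.
That gives 2 strongly connected components.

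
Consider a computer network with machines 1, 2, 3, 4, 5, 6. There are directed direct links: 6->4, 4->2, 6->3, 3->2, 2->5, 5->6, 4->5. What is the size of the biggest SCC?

{2, 3, 4, 5, 6} are all mutually reachable — one SCC of size 5.
{1} is an SCC by itself.
The largest has 5 vertices.

5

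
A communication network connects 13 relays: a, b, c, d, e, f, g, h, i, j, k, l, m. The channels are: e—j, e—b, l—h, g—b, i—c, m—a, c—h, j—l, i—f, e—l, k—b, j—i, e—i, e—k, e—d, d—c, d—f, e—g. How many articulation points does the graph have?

Removing e increases the component count from 2 to 3, so e is a cut vertex.
By contrast removing k leaves 2 components; it is not a cut vertex. No other vertex is a cut vertex either.

1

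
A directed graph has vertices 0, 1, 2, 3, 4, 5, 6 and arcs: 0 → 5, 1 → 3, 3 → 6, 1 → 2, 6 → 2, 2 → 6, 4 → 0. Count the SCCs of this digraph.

6

{2, 6} are all mutually reachable — one SCC of size 2.
{3} is an SCC by itself.
{0} is an SCC by itself.
{1} is an SCC by itself.
{4} is an SCC by itself.
(and 1 more singleton SCC)
That gives 6 strongly connected components.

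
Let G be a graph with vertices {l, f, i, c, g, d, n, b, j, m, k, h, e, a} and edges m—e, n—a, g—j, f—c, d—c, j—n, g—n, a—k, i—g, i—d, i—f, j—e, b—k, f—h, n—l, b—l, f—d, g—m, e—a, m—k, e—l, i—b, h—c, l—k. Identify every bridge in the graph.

none

The edges on the cycle f-h-c-f are not bridges since each lies on that cycle.
Every edge lies on some cycle, so there are no bridges.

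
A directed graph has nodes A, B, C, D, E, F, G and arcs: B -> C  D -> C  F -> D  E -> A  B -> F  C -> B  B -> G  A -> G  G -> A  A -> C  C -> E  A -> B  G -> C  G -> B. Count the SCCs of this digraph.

1

{A, B, C, D, E, F, G} are all mutually reachable — one SCC of size 7.
That gives 1 strongly connected component.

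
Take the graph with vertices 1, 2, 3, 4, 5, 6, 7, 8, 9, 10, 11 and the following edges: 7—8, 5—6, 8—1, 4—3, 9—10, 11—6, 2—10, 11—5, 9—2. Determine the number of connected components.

Starting from 3 we can reach 3, 4. That is one component of size 2.
Starting from 1 we can reach 1, 7, 8. That is one component of size 3.
Starting from 2 we can reach 2, 9, 10. That is one component of size 3.
Starting from 5 we can reach 5, 6, 11. That is one component of size 3.
Total: 4 components.

4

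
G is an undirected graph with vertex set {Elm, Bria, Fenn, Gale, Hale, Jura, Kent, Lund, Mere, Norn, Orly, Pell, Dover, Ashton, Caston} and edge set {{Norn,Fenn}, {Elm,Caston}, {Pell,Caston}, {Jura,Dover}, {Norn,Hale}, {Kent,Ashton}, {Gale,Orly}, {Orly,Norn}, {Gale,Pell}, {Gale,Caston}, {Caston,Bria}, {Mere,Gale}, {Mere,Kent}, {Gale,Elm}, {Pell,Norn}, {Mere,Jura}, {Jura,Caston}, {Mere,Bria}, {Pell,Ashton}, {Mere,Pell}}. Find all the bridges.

Dover-Jura, Fenn-Norn, Hale-Norn

The edges on the cycle Mere-Jura-Caston-Gale-Mere are not bridges since each lies on that cycle.
But removing Dover-Jura disconnects Dover from Jura; removing Fenn-Norn disconnects Fenn from Norn; removing Norn-Hale disconnects Norn from Hale — these are bridges.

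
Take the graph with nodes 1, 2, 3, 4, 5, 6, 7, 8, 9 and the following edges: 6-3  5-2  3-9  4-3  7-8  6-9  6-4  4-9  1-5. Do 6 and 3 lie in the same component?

From 6 we can reach 3, 4, 6, 9, which includes 3.

Yes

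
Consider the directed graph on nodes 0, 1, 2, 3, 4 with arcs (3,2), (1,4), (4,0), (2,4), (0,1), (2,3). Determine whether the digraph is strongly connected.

No

There is no directed path from 0 to 2, so the graph is not strongly connected.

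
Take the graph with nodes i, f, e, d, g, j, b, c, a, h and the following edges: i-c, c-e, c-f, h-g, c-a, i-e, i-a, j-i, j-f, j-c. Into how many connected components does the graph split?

4

b is isolated — a component by itself.
d is isolated — a component by itself.
Starting from g we can reach g, h. That is one component of size 2.
Starting from a we can reach a, c, e, f, i, j. That is one component of size 6.
Total: 4 components.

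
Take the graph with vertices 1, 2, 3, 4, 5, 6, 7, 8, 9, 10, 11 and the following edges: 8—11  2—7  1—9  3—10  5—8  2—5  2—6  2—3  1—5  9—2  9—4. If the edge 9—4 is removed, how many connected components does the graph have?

2

Before removal there is 1 component.
9—4 is a bridge — removing it separates 9's side from 4's side.
After removal: 2 components.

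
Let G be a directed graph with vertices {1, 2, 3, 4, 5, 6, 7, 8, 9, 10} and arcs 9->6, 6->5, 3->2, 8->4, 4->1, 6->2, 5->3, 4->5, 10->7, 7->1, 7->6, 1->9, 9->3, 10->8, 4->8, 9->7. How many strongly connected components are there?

7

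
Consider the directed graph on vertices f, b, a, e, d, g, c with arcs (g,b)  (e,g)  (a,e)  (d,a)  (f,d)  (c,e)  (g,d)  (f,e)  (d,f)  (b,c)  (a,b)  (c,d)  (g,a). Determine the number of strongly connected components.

{a, b, c, d, e, f, g} are all mutually reachable — one SCC of size 7.
That gives 1 strongly connected component.

1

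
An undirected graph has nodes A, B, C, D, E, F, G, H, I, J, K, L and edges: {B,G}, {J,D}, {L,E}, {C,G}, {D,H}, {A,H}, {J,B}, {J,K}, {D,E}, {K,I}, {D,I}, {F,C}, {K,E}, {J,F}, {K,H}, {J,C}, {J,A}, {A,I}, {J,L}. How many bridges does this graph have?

0

The edges on the cycle J-L-E-D-J are not bridges since each lies on that cycle.
Every edge lies on some cycle, so there are no bridges.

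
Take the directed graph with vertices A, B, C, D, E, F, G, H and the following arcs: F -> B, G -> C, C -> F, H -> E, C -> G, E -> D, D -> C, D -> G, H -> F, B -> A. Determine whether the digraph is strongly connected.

No

There is no directed path from B to G, so the graph is not strongly connected.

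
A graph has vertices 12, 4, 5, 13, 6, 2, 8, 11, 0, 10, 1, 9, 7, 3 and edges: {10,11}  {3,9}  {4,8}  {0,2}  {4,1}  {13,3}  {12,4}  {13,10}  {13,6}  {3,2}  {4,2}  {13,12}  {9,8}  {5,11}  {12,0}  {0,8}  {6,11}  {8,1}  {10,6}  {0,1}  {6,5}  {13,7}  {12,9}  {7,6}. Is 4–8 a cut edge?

No

After removing 4–8, the path 4-1-8 still connects them, so the edge is not a bridge.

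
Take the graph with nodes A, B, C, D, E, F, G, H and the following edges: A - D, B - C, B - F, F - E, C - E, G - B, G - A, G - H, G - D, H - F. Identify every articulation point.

Removing G increases the component count from 1 to 2, so G is a cut vertex.
By contrast removing C leaves 1 component; it is not a cut vertex. No other vertex is a cut vertex either.

G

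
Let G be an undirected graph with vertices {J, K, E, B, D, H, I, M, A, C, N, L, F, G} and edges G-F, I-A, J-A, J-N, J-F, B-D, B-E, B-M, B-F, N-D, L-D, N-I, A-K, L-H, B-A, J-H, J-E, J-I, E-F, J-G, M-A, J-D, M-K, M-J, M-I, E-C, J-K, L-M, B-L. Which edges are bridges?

C-E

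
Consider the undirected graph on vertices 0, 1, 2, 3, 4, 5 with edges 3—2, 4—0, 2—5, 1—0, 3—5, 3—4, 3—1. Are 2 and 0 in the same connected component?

Yes

From 2 we can reach 0, 1, 2, 3, 4, 5, which includes 0.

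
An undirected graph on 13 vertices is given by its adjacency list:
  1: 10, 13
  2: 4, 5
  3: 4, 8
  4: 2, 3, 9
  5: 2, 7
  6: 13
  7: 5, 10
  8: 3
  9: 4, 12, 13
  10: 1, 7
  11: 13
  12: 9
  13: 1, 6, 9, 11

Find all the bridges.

11-13, 12-9, 13-6, 3-4, 3-8

The edges on the cycle 10-1-13-9-4-2-5-7-10 are not bridges since each lies on that cycle.
But removing 3-8 disconnects 3 from 8; removing 13-6 disconnects 13 from 6; removing 12-9 disconnects 12 from 9; removing 13-11 disconnects 13 from 11 — these are bridges.
In total 5 edges are bridges.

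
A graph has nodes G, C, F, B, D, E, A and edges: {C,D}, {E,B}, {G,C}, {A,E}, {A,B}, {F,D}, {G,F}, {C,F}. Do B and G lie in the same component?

No

The component containing B is {A, B, E}, and G is not in it.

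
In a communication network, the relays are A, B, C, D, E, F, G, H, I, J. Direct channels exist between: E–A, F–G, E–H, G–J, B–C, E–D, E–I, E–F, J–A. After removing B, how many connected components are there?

With B gone, the remaining components are: {C}; {A, D, E, F, G, H, I, J}.
That is 2 components.

2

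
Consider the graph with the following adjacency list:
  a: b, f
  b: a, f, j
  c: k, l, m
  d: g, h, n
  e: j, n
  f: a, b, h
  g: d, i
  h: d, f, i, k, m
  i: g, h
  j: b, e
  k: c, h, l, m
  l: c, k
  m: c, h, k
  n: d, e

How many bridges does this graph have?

0

The edges on the cycle h-i-g-d-h are not bridges since each lies on that cycle.
Every edge lies on some cycle, so there are no bridges.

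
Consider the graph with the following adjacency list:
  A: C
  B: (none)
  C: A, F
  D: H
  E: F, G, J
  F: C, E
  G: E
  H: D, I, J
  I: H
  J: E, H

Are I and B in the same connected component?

No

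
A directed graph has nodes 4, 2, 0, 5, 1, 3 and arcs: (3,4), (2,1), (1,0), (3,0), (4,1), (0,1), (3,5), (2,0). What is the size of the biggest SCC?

{0, 1} are all mutually reachable — one SCC of size 2.
{2} is an SCC by itself.
{3} is an SCC by itself.
{4} is an SCC by itself.
{5} is an SCC by itself.
The largest has 2 vertices.

2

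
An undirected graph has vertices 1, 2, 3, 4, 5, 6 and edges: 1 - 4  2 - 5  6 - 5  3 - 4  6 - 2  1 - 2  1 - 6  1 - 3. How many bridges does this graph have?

0

The edges on the cycle 1-3-4-1 are not bridges since each lies on that cycle.
Every edge lies on some cycle, so there are no bridges.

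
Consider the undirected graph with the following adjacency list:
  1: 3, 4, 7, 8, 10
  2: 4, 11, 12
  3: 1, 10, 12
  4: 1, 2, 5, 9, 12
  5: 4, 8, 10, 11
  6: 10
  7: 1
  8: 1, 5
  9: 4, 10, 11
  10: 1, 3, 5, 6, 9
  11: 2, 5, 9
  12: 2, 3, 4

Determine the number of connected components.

Starting from 1 we can reach 1, 2, 3, 4, 5, 6, 7, 8, 9, 10, 11, 12. That is one component of size 12.
Total: 1 component.

1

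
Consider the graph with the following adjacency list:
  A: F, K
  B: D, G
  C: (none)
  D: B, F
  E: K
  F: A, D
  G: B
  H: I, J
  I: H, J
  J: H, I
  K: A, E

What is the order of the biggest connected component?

7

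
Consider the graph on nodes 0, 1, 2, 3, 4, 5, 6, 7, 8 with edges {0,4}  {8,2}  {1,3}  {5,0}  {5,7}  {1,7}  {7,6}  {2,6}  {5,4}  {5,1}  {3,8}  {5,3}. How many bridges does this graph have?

The edges on the cycle 5-0-4-5 are not bridges since each lies on that cycle.
Every edge lies on some cycle, so there are no bridges.

0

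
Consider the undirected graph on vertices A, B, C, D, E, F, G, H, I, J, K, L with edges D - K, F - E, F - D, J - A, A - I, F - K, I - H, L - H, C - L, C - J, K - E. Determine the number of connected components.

4

B is isolated — a component by itself.
G is isolated — a component by itself.
Starting from D we can reach D, E, F, K. That is one component of size 4.
Starting from A we can reach A, C, H, I, J, L. That is one component of size 6.
Total: 4 components.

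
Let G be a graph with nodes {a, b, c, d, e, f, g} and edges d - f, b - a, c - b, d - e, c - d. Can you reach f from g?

The component containing g is {g}, and f is not in it.

No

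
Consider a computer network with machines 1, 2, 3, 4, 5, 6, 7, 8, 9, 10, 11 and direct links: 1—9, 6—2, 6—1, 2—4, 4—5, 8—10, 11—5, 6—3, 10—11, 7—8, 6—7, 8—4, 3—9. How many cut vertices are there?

1

Removing 6 increases the component count from 1 to 2, so 6 is a cut vertex.
By contrast removing 2 leaves 1 component; it is not a cut vertex. No other vertex is a cut vertex either.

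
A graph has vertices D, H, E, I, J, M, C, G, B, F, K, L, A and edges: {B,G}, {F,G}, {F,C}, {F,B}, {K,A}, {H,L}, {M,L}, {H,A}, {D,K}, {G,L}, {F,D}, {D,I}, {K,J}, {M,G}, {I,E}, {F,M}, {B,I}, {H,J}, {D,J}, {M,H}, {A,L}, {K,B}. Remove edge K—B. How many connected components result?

1

K and B are still connected via K-D-F-B, so the component count stays at 1.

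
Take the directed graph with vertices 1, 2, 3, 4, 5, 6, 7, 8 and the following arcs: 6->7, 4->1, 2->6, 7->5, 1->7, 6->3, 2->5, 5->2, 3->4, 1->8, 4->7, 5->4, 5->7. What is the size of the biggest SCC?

7

{1, 2, 3, 4, 5, 6, 7} are all mutually reachable — one SCC of size 7.
{8} is an SCC by itself.
The largest has 7 vertices.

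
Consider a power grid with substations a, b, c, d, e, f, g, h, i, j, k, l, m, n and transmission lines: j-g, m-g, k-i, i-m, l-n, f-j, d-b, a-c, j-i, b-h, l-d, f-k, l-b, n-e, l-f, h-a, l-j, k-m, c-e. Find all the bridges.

none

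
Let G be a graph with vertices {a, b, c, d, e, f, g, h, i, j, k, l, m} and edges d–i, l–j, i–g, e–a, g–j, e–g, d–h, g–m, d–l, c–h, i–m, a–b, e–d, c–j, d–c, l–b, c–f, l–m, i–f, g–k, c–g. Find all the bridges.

The edges on the cycle e-d-l-b-a-e are not bridges since each lies on that cycle.
But removing k–g disconnects k from g — this is a bridge.

g-k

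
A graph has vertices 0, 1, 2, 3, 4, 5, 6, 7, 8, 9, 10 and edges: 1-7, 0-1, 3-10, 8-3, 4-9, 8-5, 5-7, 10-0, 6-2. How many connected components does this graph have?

3

Starting from 2 we can reach 2, 6. That is one component of size 2.
Starting from 4 we can reach 4, 9. That is one component of size 2.
Starting from 0 we can reach 0, 1, 3, 5, 7, 8, 10. That is one component of size 7.
Total: 3 components.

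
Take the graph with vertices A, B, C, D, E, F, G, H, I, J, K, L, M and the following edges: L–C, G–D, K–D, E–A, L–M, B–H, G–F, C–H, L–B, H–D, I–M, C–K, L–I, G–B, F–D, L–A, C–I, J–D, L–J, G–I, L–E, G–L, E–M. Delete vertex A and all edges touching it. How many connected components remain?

With A gone, the remaining components are: {B, C, D, E, F, G, H, I, J, K, L, M}.
That is 1 component.

1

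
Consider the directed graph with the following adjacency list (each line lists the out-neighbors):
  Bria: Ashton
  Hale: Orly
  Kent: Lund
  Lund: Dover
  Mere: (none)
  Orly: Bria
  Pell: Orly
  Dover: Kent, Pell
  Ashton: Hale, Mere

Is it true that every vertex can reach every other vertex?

No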